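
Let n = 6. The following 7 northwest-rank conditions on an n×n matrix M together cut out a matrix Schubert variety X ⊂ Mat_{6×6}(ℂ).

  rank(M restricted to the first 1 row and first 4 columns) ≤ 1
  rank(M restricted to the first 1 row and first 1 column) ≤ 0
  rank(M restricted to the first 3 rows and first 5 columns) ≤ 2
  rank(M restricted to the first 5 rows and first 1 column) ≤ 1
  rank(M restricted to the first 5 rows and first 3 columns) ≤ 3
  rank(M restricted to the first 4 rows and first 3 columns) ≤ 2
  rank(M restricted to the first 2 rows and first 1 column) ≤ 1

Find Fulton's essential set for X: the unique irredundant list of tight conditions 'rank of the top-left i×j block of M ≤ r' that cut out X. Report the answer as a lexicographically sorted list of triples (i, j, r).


Reconstructing r_w from the 7 given conditions:

  i=1: 0  1  1  1  1  1
  i=2: 1  2  2  2  2  2
  i=3: 1  2  2  2  2  3
  i=4: 1  2  2  3  3  4
  i=5: 1  2  3  4  4  5
  i=6: 1  2  3  4  5  6

reading off 1-entries of Δ²R: w = (2, 1, 6, 4, 3, 5).

ℓ(w)=5; the 3 essential cells (i,j,r):

[(1, 1, 0), (3, 5, 2), (4, 3, 2)]


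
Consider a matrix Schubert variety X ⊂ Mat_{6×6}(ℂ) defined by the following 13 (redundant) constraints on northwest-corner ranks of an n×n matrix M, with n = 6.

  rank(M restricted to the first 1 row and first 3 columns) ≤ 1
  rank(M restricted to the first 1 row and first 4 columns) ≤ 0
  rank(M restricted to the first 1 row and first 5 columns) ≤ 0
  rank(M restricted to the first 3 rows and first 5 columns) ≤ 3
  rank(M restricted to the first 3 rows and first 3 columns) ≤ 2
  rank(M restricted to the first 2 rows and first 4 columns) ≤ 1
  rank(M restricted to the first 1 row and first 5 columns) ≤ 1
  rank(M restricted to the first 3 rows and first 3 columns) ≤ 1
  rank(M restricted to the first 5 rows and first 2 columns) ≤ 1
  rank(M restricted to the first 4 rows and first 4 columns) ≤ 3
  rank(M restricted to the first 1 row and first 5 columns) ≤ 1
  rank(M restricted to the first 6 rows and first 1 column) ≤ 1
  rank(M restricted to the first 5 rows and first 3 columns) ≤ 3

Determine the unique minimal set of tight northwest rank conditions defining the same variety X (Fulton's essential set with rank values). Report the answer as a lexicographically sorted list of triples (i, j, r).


Propagating the 13 rank bounds to every northwest block:

  i=1: 0, 0, 0, 0, 0, 1
  i=2: 1, 1, 1, 1, 1, 2
  i=3: 1, 1, 1, 2, 2, 3
  i=4: 1, 1, 2, 3, 3, 4
  i=5: 1, 1, 2, 3, 4, 5
  i=6: 1, 2, 3, 4, 5, 6

second differences of R give the permutation w = (6, 1, 4, 3, 5, 2).

Rothe diagram D(w) (9 cells), 3 SE-corners (essential conditions):

[(1, 5, 0), (3, 3, 1), (5, 2, 1)]


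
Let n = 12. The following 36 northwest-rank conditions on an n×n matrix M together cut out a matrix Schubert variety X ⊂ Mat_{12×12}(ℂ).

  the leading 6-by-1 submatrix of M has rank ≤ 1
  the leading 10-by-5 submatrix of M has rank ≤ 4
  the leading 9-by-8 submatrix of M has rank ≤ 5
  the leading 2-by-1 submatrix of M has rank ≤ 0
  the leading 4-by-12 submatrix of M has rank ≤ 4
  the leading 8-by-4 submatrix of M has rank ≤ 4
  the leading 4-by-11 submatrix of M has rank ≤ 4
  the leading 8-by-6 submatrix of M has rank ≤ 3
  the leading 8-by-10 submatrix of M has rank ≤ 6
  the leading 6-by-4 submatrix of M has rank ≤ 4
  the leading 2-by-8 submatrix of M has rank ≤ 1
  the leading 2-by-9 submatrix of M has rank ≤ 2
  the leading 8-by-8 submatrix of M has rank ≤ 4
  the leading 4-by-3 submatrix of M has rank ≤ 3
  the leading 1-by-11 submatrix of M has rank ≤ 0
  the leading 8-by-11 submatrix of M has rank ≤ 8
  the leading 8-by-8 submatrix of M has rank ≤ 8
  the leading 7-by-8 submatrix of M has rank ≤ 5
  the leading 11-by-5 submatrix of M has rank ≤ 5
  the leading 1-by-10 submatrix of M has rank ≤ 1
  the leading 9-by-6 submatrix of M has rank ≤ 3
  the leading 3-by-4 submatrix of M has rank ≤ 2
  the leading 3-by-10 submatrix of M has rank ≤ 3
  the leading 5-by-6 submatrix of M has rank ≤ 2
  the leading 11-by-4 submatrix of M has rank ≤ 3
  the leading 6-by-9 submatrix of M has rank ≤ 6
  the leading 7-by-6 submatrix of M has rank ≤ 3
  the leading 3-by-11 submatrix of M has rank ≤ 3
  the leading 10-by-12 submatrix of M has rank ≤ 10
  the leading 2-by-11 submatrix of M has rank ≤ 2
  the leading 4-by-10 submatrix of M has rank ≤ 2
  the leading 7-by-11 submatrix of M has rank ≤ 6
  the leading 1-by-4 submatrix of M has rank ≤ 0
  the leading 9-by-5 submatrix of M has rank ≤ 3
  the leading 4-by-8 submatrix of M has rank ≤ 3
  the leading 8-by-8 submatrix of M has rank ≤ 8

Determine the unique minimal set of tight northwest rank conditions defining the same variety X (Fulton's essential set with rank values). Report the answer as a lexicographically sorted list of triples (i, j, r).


The tightest implied rank at each (i,j), from the 36 conditions:

  i=1: 0, 0, 0, 0, 0, 0, 0, 0, 0, 0, 0, 1
  i=2: 0, 1, 1, 1, 1, 1, 1, 1, 1, 1, 1, 2
  i=3: 1, 2, 2, 2, 2, 2, 2, 2, 2, 2, 2, 3
  i=4: 1, 2, 2, 2, 2, 2, 2, 2, 2, 2, 3, 4
  i=5: 1, 2, 2, 2, 2, 2, 3, 3, 3, 3, 4, 5
  i=6: 1, 2, 3, 3, 3, 3, 4, 4, 4, 4, 5, 6
  i=7: 1, 2, 3, 3, 3, 3, 4, 4, 5, 5, 6, 7
  i=8: 1, 2, 3, 3, 3, 3, 4, 4, 5, 6, 7, 8
  i=9: 1, 2, 3, 3, 3, 3, 4, 5, 6, 7, 8, 9
  i=10: 1, 2, 3, 3, 4, 4, 5, 6, 7, 8, 9, 10
  i=11: 1, 2, 3, 3, 4, 5, 6, 7, 8, 9, 10, 11
  i=12: 1, 2, 3, 4, 5, 6, 7, 8, 9, 10, 11, 12

so w = (12, 2, 1, 11, 7, 3, 9, 10, 8, 5, 6, 4).

D(w) has 37 cells with 7 SE-corners; essential set:

[(1, 11, 0), (2, 1, 0), (4, 10, 2), (5, 6, 2), (8, 8, 4), (9, 6, 3), (11, 4, 3)]


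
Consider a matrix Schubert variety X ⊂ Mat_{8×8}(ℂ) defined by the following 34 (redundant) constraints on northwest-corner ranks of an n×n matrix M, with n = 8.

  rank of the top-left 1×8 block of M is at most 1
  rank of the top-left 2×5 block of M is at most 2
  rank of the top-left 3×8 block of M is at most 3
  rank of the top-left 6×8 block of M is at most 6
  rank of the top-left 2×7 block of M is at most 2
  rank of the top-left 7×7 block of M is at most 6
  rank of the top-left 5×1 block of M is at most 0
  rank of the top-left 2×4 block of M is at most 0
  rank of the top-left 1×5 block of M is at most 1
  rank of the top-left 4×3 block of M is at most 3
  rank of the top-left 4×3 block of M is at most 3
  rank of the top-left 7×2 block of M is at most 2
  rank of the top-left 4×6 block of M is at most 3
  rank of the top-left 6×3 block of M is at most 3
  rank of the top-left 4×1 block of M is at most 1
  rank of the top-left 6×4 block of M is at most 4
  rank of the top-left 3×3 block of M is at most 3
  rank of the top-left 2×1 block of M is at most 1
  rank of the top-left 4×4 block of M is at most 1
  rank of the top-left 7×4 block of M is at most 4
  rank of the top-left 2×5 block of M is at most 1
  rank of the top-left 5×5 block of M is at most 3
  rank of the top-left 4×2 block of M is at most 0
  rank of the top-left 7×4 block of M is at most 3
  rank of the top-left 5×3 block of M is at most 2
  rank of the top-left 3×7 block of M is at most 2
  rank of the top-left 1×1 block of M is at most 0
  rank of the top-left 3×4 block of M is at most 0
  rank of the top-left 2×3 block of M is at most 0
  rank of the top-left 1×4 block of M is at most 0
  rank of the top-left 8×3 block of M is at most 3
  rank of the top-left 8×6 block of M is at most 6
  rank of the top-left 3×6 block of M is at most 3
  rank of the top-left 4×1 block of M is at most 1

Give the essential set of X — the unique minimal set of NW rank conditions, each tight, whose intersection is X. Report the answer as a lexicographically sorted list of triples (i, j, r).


Recovering R(i,j) via the rank-extension bound from the 34 conditions:

  row 1: 0 | 0 | 0 | 0 | 1 | 1 | 1 | 1
  row 2: 0 | 0 | 0 | 0 | 1 | 2 | 2 | 2
  row 3: 0 | 0 | 0 | 0 | 1 | 2 | 2 | 3
  row 4: 0 | 0 | 1 | 1 | 2 | 3 | 3 | 4
  row 5: 0 | 1 | 2 | 2 | 3 | 4 | 4 | 5
  row 6: 1 | 2 | 3 | 3 | 4 | 5 | 5 | 6
  row 7: 1 | 2 | 3 | 3 | 4 | 5 | 6 | 7
  row 8: 1 | 2 | 3 | 4 | 5 | 6 | 7 | 8

reading off 1-entries of Δ²R: w = (5, 6, 8, 3, 2, 1, 7, 4).

|D(w)|=17, |Ess(w)|=5:

[(3, 4, 0), (3, 7, 2), (4, 2, 0), (5, 1, 0), (7, 4, 3)]


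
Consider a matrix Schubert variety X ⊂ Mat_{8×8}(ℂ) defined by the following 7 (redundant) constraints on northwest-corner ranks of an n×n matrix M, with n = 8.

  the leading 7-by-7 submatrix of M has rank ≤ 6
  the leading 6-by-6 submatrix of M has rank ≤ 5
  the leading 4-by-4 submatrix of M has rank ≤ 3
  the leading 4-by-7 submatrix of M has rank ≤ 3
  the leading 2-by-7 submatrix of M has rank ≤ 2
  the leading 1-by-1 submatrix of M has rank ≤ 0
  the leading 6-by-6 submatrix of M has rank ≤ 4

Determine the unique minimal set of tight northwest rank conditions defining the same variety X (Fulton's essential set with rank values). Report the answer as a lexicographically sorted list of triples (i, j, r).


The tightest implied rank at each (i,j), from the 7 conditions:

  0 1 1 1 1 1 1 1
  1 2 2 2 2 2 2 2
  1 2 3 3 3 3 3 3
  1 2 3 3 3 3 3 4
  1 2 3 4 4 4 4 5
  1 2 3 4 4 4 5 6
  1 2 3 4 5 5 6 7
  1 2 3 4 5 6 7 8

hence w(1..8) = (2, 1, 3, 8, 4, 7, 5, 6).

D(w) has 7 cells with 3 SE-corners; essential set:

[(1, 1, 0), (4, 7, 3), (6, 6, 4)]


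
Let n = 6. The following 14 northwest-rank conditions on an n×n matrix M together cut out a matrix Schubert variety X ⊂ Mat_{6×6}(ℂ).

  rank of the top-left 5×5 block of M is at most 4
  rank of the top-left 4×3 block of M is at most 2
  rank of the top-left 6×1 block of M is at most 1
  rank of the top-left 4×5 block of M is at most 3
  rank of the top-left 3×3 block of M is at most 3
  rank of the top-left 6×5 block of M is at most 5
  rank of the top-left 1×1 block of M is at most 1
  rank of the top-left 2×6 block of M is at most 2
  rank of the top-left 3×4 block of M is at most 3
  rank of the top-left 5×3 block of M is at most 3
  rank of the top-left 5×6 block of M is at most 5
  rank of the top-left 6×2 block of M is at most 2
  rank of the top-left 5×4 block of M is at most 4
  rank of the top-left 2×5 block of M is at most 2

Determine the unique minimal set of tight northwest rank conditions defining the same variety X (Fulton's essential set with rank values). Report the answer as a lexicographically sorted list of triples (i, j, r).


Computing R[i][j] = min implied NW-rank bound (n=6, 14 conditions):

  row 1: 1, 1, 1, 1, 1, 1
  row 2: 1, 2, 2, 2, 2, 2
  row 3: 1, 2, 2, 3, 3, 3
  row 4: 1, 2, 2, 3, 3, 4
  row 5: 1, 2, 3, 4, 4, 5
  row 6: 1, 2, 3, 4, 5, 6

so w = (1, 2, 4, 6, 3, 5).

|D(w)|=3, |Ess(w)|=2:

[(4, 3, 2), (4, 5, 3)]


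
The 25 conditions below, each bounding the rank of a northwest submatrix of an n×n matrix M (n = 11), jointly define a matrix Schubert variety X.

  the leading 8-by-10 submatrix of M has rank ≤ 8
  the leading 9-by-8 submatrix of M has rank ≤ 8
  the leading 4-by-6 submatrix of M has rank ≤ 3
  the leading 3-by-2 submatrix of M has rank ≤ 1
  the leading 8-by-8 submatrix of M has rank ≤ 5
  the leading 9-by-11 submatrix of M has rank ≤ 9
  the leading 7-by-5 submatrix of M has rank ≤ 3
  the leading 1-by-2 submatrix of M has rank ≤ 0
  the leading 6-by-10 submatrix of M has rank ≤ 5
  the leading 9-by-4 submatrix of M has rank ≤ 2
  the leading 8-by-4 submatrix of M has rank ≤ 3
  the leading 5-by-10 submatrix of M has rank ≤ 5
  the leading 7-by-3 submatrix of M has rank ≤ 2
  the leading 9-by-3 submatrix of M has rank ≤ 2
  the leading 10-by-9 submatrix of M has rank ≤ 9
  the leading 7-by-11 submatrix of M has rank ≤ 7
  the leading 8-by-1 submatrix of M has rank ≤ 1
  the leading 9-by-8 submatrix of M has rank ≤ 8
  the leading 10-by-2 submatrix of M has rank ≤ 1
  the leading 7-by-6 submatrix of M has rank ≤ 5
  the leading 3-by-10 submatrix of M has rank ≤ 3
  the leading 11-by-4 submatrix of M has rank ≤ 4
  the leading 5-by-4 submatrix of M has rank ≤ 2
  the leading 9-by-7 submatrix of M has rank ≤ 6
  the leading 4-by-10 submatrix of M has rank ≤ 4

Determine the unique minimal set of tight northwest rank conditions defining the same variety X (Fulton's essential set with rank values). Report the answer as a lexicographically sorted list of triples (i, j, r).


Rank table r_w(11×11) implied by the 25 constraints:

  i=1: 0 0 1 1 1 1 1 1 1 1 1
  i=2: 1 1 2 2 2 2 2 2 2 2 2
  i=3: 1 1 2 2 3 3 3 3 3 3 3
  i=4: 1 1 2 2 3 3 4 4 4 4 4
  i=5: 1 1 2 2 3 4 5 5 5 5 5
  i=6: 1 1 2 2 3 4 5 5 5 5 6
  i=7: 1 1 2 2 3 4 5 5 6 6 7
  i=8: 1 1 2 2 3 4 5 5 6 7 8
  i=9: 1 1 2 2 3 4 5 6 7 8 9
  i=10: 1 1 2 3 4 5 6 7 8 9 10
  i=11: 1 2 3 4 5 6 7 8 9 10 11

the unique w with this rank table is (3, 1, 5, 7, 6, 11, 9, 10, 8, 4, 2).

|D(w)|=23, |Ess(w)|=6:

[(1, 2, 0), (4, 6, 3), (6, 10, 5), (8, 8, 5), (9, 4, 2), (10, 2, 1)]


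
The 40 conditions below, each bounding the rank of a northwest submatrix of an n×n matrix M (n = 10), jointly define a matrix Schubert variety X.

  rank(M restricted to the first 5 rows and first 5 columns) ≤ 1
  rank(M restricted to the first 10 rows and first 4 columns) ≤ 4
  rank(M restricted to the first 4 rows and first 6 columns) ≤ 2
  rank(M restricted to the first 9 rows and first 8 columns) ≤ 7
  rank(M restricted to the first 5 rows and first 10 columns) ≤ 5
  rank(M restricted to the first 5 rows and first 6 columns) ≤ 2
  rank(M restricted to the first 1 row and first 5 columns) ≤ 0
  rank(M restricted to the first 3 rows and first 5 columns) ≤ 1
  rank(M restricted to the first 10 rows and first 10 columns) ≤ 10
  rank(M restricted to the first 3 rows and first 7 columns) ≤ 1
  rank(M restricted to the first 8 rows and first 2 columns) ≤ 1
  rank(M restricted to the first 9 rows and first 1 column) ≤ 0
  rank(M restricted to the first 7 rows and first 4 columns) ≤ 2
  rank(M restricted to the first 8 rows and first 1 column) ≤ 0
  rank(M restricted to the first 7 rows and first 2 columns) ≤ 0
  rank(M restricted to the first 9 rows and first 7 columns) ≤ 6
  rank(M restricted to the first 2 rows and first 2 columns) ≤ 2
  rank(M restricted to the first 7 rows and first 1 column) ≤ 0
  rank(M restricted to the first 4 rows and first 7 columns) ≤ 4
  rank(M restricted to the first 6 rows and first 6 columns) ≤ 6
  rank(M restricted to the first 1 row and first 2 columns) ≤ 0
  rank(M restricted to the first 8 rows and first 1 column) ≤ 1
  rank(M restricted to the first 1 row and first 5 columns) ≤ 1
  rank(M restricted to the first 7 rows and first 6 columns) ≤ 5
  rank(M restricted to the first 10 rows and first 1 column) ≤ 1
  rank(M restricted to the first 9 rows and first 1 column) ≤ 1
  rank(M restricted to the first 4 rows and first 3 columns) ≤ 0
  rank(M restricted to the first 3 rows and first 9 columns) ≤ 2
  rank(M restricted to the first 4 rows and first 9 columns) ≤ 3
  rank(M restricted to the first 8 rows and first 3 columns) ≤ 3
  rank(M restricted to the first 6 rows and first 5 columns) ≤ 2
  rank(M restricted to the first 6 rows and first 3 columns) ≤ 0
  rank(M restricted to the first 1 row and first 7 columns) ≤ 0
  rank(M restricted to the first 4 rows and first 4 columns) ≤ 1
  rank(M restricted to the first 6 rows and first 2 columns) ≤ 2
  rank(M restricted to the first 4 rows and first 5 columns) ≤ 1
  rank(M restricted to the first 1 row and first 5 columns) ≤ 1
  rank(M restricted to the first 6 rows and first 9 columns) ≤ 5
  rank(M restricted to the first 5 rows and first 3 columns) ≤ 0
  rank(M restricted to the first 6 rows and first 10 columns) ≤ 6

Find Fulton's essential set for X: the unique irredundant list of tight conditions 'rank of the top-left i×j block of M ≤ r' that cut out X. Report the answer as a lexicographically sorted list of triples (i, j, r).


Rank table r_w(10×10) implied by the 40 constraints:

  R[1]: 0, 0, 0, 0, 0, 0, 0, 1, 1, 1
  R[2]: 0, 0, 0, 1, 1, 1, 1, 2, 2, 2
  R[3]: 0, 0, 0, 1, 1, 1, 1, 2, 2, 3
  R[4]: 0, 0, 0, 1, 1, 2, 2, 3, 3, 4
  R[5]: 0, 0, 0, 1, 1, 2, 3, 4, 4, 5
  R[6]: 0, 0, 0, 1, 2, 3, 4, 5, 5, 6
  R[7]: 0, 0, 1, 2, 3, 4, 5, 6, 6, 7
  R[8]: 0, 1, 2, 3, 4, 5, 6, 7, 7, 8
  R[9]: 0, 1, 2, 3, 4, 5, 6, 7, 8, 9
  R[10]: 1, 2, 3, 4, 5, 6, 7, 8, 9, 10

hence w(1..10) = (8, 4, 10, 6, 7, 5, 3, 2, 9, 1).

ℓ(w)=32; the 7 essential cells (i,j,r):

[(1, 7, 0), (3, 7, 1), (3, 9, 2), (5, 5, 1), (6, 3, 0), (7, 2, 0), (9, 1, 0)]


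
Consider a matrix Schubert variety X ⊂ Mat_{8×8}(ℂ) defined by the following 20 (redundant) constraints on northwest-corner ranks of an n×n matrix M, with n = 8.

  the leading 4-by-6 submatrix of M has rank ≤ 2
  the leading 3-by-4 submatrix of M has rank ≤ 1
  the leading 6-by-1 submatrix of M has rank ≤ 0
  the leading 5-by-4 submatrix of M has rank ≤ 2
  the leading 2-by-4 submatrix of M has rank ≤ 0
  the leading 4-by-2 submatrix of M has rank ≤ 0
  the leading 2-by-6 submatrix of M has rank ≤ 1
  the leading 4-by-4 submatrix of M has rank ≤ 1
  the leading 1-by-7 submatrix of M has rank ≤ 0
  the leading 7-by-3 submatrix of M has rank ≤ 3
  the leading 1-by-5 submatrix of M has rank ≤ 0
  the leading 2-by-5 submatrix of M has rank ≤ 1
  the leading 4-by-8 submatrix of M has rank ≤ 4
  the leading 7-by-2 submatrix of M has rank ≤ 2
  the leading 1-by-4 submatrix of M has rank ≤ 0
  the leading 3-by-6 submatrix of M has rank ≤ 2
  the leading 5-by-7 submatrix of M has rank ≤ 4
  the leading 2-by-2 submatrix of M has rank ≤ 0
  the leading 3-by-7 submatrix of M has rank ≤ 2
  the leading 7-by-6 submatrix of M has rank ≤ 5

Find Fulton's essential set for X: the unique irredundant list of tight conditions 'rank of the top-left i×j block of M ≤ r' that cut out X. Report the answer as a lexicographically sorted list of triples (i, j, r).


Propagating the 20 rank bounds to every northwest block:

  i=1: 0  0  0  0  0  0  0  1
  i=2: 0  0  0  0  1  1  1  2
  i=3: 0  0  1  1  2  2  2  3
  i=4: 0  0  1  1  2  2  3  4
  i=5: 0  1  2  2  3  3  4  5
  i=6: 0  1  2  3  4  4  5  6
  i=7: 1  2  3  4  5  5  6  7
  i=8: 1  2  3  4  5  6  7  8

reading off 1-entries of Δ²R: w = (8, 5, 3, 7, 2, 4, 1, 6).

Fulton essential set (6 of the 19 Rothe cells):

[(1, 7, 0), (2, 4, 0), (4, 2, 0), (4, 4, 1), (4, 6, 2), (6, 1, 0)]


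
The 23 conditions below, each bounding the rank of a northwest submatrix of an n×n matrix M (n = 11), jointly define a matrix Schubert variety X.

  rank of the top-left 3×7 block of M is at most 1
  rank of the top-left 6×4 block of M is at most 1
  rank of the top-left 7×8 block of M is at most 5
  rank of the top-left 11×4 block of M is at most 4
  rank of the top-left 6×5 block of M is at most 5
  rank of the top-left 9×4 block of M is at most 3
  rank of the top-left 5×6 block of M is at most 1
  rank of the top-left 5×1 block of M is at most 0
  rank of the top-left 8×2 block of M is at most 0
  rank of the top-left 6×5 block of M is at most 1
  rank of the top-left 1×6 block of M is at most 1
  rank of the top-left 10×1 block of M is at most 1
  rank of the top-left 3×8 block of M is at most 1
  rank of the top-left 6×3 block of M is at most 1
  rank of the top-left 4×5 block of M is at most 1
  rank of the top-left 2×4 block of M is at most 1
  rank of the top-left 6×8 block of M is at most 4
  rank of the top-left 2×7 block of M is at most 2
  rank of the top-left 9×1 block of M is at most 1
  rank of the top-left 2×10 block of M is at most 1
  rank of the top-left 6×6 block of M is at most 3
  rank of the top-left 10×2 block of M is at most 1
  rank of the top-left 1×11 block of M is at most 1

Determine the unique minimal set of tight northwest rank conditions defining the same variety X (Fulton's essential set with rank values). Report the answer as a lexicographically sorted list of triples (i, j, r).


Rank table r_w(11×11) implied by the 23 constraints:

  R[1]: 0 0 1 1 1 1 1 1 1 1 1
  R[2]: 0 0 1 1 1 1 1 1 1 1 2
  R[3]: 0 0 1 1 1 1 1 1 2 2 3
  R[4]: 0 0 1 1 1 1 2 2 3 3 4
  R[5]: 0 0 1 1 1 1 2 3 4 4 5
  R[6]: 0 0 1 1 1 2 3 4 5 5 6
  R[7]: 0 0 1 2 2 3 4 5 6 6 7
  R[8]: 0 0 1 2 3 4 5 6 7 7 8
  R[9]: 1 1 2 3 4 5 6 7 8 8 9
  R[10]: 1 1 2 3 4 5 6 7 8 9 10
  R[11]: 1 2 3 4 5 6 7 8 9 10 11

second differences of R give the permutation w = (3, 11, 9, 7, 8, 6, 4, 5, 1, 10, 2).

D(w) has 37 cells with 6 SE-corners; essential set:

[(2, 10, 1), (3, 8, 1), (5, 6, 1), (6, 5, 1), (8, 2, 0), (10, 2, 1)]


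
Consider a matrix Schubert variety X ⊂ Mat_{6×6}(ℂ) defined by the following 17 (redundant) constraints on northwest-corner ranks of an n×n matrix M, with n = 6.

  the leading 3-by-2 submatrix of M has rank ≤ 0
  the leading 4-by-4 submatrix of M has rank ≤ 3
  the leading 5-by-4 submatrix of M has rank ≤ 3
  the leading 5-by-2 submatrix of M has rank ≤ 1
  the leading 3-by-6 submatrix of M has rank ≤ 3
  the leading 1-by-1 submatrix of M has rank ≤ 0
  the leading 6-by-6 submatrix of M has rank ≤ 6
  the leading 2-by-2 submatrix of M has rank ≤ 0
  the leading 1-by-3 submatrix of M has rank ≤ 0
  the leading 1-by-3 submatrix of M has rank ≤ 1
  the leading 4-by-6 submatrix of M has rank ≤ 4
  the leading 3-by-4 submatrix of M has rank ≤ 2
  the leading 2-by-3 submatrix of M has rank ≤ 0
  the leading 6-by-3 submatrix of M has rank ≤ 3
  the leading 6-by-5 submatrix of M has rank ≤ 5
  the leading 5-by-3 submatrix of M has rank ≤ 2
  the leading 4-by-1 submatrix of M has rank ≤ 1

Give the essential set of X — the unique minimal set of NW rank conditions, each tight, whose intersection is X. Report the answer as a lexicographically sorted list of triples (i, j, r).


Computing R[i][j] = min implied NW-rank bound (n=6, 17 conditions):

  0 | 0 | 0 | 1 | 1 | 1
  0 | 0 | 0 | 1 | 2 | 2
  0 | 0 | 1 | 2 | 3 | 3
  1 | 1 | 2 | 3 | 4 | 4
  1 | 1 | 2 | 3 | 4 | 5
  1 | 2 | 3 | 4 | 5 | 6

the unique w with this rank table is (4, 5, 3, 1, 6, 2).

3 SE-corners of the 9-cell Rothe diagram give Ess(w):

[(2, 3, 0), (3, 2, 0), (5, 2, 1)]


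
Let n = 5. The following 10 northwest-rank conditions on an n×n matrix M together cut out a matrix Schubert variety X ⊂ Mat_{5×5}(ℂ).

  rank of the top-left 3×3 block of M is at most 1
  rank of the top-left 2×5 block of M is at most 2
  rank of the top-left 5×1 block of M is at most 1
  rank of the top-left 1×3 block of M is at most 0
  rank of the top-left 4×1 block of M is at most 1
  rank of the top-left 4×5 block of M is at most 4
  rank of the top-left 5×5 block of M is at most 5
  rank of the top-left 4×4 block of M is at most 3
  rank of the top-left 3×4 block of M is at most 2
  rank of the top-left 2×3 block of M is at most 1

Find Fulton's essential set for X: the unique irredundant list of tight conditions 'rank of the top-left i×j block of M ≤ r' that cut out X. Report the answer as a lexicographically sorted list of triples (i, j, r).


Recovering R(i,j) via the rank-extension bound from the 10 conditions:

  R[1]: 0  0  0  1  1
  R[2]: 1  1  1  2  2
  R[3]: 1  1  1  2  3
  R[4]: 1  2  2  3  4
  R[5]: 1  2  3  4  5

second differences of R give the permutation w = (4, 1, 5, 2, 3).

ℓ(w)=5; the 2 essential cells (i,j,r):

[(1, 3, 0), (3, 3, 1)]


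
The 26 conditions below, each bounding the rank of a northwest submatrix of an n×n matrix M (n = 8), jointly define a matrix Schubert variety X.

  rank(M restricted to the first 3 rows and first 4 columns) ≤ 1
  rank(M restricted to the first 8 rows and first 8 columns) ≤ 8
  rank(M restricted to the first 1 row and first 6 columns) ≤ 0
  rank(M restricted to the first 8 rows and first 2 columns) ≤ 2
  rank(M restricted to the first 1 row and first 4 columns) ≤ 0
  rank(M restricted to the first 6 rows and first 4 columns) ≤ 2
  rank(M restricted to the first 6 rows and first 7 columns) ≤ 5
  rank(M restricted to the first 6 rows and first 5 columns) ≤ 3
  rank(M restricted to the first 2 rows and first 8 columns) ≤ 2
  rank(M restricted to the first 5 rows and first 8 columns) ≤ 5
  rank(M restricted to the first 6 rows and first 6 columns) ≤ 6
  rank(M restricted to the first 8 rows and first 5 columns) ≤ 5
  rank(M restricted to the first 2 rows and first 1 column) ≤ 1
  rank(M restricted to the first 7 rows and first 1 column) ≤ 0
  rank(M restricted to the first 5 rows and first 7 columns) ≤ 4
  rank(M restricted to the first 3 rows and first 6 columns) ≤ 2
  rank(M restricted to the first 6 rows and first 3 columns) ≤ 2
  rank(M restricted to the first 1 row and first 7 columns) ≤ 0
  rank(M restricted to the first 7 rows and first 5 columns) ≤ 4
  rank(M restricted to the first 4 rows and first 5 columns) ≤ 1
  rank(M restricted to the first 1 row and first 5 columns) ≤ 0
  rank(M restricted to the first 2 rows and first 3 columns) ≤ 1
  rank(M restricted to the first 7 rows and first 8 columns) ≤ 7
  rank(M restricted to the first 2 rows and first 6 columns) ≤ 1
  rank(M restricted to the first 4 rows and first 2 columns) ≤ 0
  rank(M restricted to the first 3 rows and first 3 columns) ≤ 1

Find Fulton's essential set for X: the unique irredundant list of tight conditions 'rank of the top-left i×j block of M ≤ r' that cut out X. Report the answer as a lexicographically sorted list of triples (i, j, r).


Recovering R(i,j) via the rank-extension bound from the 26 conditions:

  row 1: 0 0 0 0 0 0 0 1
  row 2: 0 0 1 1 1 1 1 2
  row 3: 0 0 1 1 1 2 2 3
  row 4: 0 0 1 1 1 2 3 4
  row 5: 0 1 2 2 2 3 4 5
  row 6: 0 1 2 2 3 4 5 6
  row 7: 0 1 2 3 4 5 6 7
  row 8: 1 2 3 4 5 6 7 8

the unique w with this rank table is (8, 3, 6, 7, 2, 5, 4, 1).

ℓ(w)=21; the 5 essential cells (i,j,r):

[(1, 7, 0), (4, 2, 0), (4, 5, 1), (6, 4, 2), (7, 1, 0)]


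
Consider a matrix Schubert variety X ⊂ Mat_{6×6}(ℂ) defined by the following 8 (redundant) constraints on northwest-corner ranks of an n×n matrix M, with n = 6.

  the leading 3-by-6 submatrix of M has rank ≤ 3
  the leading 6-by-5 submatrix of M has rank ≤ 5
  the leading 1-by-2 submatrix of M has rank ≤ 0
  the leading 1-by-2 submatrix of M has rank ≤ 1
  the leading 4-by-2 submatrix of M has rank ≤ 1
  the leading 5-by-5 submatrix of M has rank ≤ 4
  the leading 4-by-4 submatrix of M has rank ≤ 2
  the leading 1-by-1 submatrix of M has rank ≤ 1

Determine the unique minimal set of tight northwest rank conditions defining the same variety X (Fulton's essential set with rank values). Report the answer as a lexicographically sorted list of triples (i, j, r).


Computing R[i][j] = min implied NW-rank bound (n=6, 8 conditions):

  row 1: 0 | 0 | 1 | 1 | 1 | 1
  row 2: 1 | 1 | 2 | 2 | 2 | 2
  row 3: 1 | 1 | 2 | 2 | 3 | 3
  row 4: 1 | 1 | 2 | 2 | 3 | 4
  row 5: 1 | 2 | 3 | 3 | 4 | 5
  row 6: 1 | 2 | 3 | 4 | 5 | 6

second differences of R give the permutation w = (3, 1, 5, 6, 2, 4).

|D(w)|=6, |Ess(w)|=3:

[(1, 2, 0), (4, 2, 1), (4, 4, 2)]


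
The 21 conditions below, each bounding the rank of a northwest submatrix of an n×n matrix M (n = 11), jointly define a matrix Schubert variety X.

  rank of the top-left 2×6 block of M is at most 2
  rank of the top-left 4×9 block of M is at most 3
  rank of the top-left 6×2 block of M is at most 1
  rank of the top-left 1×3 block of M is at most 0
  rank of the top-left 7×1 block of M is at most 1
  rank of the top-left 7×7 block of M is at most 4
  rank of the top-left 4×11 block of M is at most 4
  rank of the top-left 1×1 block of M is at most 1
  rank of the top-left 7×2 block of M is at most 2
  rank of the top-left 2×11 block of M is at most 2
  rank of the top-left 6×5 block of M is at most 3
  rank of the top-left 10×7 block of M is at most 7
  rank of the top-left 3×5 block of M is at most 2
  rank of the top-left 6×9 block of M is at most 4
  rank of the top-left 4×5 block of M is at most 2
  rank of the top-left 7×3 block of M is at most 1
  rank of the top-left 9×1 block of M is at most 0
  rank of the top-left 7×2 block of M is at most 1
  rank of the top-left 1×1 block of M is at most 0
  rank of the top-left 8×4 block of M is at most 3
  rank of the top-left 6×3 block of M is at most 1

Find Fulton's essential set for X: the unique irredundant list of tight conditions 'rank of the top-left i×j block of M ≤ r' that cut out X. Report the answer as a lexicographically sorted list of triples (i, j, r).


Propagating the 21 rank bounds to every northwest block:

  R[1]: 0 | 0 | 0 | 1 | 1 | 1 | 1 | 1 | 1 | 1 | 1
  R[2]: 0 | 1 | 1 | 2 | 2 | 2 | 2 | 2 | 2 | 2 | 2
  R[3]: 0 | 1 | 1 | 2 | 2 | 3 | 3 | 3 | 3 | 3 | 3
  R[4]: 0 | 1 | 1 | 2 | 2 | 3 | 3 | 3 | 3 | 4 | 4
  R[5]: 0 | 1 | 1 | 2 | 3 | 4 | 4 | 4 | 4 | 5 | 5
  R[6]: 0 | 1 | 1 | 2 | 3 | 4 | 4 | 4 | 4 | 5 | 6
  R[7]: 0 | 1 | 1 | 2 | 3 | 4 | 4 | 5 | 5 | 6 | 7
  R[8]: 0 | 1 | 2 | 3 | 4 | 5 | 5 | 6 | 6 | 7 | 8
  R[9]: 0 | 1 | 2 | 3 | 4 | 5 | 6 | 7 | 7 | 8 | 9
  R[10]: 1 | 2 | 3 | 4 | 5 | 6 | 7 | 8 | 8 | 9 | 10
  R[11]: 1 | 2 | 3 | 4 | 5 | 6 | 7 | 8 | 9 | 10 | 11

giving w = (4, 2, 6, 10, 5, 11, 8, 3, 7, 1, 9) via Δ²R.

7 SE-corners of the 25-cell Rothe diagram give Ess(w):

[(1, 3, 0), (4, 5, 2), (4, 9, 3), (6, 9, 4), (7, 3, 1), (7, 7, 4), (9, 1, 0)]


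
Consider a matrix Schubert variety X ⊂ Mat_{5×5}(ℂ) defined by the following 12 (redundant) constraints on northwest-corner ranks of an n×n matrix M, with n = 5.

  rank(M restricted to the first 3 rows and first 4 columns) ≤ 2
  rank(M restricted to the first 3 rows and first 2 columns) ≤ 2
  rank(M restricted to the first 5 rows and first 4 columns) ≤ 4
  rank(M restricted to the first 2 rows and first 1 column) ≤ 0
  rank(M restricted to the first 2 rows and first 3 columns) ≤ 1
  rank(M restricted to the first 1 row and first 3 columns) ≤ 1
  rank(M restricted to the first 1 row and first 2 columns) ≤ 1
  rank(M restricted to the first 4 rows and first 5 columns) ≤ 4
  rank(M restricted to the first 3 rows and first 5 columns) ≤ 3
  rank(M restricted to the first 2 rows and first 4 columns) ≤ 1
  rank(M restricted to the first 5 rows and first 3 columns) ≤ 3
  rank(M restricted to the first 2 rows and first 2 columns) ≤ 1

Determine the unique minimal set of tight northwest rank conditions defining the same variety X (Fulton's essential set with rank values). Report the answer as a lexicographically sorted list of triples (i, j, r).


Computing R[i][j] = min implied NW-rank bound (n=5, 12 conditions):

  row 1: 0, 1, 1, 1, 1
  row 2: 0, 1, 1, 1, 2
  row 3: 1, 2, 2, 2, 3
  row 4: 1, 2, 3, 3, 4
  row 5: 1, 2, 3, 4, 5

so w = (2, 5, 1, 3, 4).

|D(w)|=4, |Ess(w)|=2:

[(2, 1, 0), (2, 4, 1)]


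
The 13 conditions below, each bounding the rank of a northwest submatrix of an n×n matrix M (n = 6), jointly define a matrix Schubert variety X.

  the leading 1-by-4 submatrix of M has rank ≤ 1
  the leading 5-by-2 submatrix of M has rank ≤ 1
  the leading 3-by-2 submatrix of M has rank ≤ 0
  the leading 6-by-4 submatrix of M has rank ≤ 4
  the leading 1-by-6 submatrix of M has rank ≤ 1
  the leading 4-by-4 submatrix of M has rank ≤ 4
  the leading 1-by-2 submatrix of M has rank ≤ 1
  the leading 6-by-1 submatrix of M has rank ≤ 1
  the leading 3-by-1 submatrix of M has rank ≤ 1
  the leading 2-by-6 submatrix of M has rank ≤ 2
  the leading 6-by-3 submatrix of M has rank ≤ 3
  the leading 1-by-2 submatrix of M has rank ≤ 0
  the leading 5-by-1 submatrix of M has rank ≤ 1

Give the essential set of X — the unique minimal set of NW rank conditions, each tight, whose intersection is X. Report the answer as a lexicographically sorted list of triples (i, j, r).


Propagating the 13 rank bounds to every northwest block:

  R[1]: 0  0  1  1  1  1
  R[2]: 0  0  1  2  2  2
  R[3]: 0  0  1  2  3  3
  R[4]: 1  1  2  3  4  4
  R[5]: 1  1  2  3  4  5
  R[6]: 1  2  3  4  5  6

reading off 1-entries of Δ²R: w = (3, 4, 5, 1, 6, 2).

D(w) has 7 cells with 2 SE-corners; essential set:

[(3, 2, 0), (5, 2, 1)]


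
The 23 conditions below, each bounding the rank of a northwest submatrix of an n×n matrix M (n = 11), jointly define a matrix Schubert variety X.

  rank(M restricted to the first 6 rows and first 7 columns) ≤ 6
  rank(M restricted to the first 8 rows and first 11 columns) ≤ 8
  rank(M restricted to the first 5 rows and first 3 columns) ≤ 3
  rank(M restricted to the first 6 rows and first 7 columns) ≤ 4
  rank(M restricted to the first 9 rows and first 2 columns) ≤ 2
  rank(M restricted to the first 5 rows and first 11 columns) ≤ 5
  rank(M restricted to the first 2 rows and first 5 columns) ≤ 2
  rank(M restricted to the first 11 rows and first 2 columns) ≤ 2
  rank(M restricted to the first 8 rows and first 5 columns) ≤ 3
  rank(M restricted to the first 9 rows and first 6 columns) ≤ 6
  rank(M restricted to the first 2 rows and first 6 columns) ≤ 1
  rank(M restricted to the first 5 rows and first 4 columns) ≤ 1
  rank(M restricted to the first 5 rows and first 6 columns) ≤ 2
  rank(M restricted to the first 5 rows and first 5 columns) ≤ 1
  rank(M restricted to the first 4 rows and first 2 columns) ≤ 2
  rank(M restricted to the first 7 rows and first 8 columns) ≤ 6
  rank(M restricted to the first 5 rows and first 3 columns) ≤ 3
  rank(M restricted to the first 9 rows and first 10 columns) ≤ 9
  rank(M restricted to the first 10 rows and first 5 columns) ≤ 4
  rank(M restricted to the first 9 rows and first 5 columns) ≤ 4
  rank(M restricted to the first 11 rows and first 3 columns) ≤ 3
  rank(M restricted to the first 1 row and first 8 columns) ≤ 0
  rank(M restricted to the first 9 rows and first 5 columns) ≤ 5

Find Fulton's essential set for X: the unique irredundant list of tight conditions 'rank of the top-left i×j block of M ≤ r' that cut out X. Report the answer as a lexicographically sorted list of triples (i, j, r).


Propagating the 23 rank bounds to every northwest block:

  row 1: 0 0 0 0 0 0 0 0 1 1 1
  row 2: 1 1 1 1 1 1 1 1 2 2 2
  row 3: 1 1 1 1 1 2 2 2 3 3 3
  row 4: 1 1 1 1 1 2 3 3 4 4 4
  row 5: 1 1 1 1 1 2 3 4 5 5 5
  row 6: 1 2 2 2 2 3 4 5 6 6 6
  row 7: 1 2 3 3 3 4 5 6 7 7 7
  row 8: 1 2 3 3 3 4 5 6 7 8 8
  row 9: 1 2 3 4 4 5 6 7 8 9 9
  row 10: 1 2 3 4 4 5 6 7 8 9 10
  row 11: 1 2 3 4 5 6 7 8 9 10 11

so w = (9, 1, 6, 7, 8, 2, 3, 10, 4, 11, 5).

Fulton essential set (4 of the 23 Rothe cells):

[(1, 8, 0), (5, 5, 1), (8, 5, 3), (10, 5, 4)]


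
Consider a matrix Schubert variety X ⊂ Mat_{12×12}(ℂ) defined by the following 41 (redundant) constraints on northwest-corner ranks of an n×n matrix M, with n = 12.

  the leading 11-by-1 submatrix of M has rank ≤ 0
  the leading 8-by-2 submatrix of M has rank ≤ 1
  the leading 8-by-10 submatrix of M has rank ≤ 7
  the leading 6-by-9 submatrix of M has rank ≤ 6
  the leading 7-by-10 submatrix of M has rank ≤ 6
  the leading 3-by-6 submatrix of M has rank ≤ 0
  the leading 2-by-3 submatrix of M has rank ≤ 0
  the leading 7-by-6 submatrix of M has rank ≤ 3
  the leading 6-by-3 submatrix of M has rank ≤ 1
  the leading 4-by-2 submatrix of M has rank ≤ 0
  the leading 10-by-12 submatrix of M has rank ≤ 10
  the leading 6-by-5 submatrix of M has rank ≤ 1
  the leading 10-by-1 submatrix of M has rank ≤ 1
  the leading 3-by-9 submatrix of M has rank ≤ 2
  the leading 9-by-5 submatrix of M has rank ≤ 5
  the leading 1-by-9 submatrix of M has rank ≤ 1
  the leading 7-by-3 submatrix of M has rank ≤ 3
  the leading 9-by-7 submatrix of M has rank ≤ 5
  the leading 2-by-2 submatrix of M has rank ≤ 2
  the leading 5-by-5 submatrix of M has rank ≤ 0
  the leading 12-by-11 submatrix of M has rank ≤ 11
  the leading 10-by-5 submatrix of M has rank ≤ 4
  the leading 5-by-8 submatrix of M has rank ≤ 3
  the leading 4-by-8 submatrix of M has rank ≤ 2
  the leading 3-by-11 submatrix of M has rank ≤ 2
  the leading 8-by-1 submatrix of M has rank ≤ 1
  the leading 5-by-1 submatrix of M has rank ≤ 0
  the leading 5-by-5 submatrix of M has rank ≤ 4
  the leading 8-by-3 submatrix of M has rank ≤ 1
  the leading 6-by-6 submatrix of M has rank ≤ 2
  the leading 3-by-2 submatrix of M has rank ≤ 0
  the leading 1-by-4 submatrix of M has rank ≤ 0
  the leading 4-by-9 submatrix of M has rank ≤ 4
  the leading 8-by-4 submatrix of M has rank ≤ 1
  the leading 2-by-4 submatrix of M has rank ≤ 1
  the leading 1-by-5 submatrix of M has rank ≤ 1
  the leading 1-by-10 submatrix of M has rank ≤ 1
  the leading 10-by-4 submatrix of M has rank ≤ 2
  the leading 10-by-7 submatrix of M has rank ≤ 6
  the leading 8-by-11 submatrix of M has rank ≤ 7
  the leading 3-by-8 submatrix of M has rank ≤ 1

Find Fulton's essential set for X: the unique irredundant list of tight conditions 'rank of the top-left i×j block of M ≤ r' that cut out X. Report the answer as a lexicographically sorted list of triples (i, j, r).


Propagating the 41 rank bounds to every northwest block:

  0 | 0 | 0 | 0 | 0 | 0 | 1 | 1 | 1 | 1 | 1 | 1
  0 | 0 | 0 | 0 | 0 | 0 | 1 | 1 | 2 | 2 | 2 | 2
  0 | 0 | 0 | 0 | 0 | 0 | 1 | 1 | 2 | 2 | 2 | 3
  0 | 0 | 0 | 0 | 0 | 1 | 2 | 2 | 3 | 3 | 3 | 4
  0 | 0 | 0 | 0 | 0 | 1 | 2 | 3 | 4 | 4 | 4 | 5
  0 | 1 | 1 | 1 | 1 | 2 | 3 | 4 | 5 | 5 | 5 | 6
  0 | 1 | 1 | 1 | 2 | 3 | 4 | 5 | 6 | 6 | 6 | 7
  0 | 1 | 1 | 1 | 2 | 3 | 4 | 5 | 6 | 7 | 7 | 8
  0 | 1 | 2 | 2 | 3 | 4 | 5 | 6 | 7 | 8 | 8 | 9
  0 | 1 | 2 | 2 | 3 | 4 | 5 | 6 | 7 | 8 | 9 | 10
  0 | 1 | 2 | 3 | 4 | 5 | 6 | 7 | 8 | 9 | 10 | 11
  1 | 2 | 3 | 4 | 5 | 6 | 7 | 8 | 9 | 10 | 11 | 12

so w = (7, 9, 12, 6, 8, 2, 5, 10, 3, 11, 4, 1).

7 SE-corners of the 43-cell Rothe diagram give Ess(w):

[(3, 6, 0), (3, 8, 1), (3, 11, 2), (5, 5, 0), (8, 4, 1), (10, 4, 2), (11, 1, 0)]


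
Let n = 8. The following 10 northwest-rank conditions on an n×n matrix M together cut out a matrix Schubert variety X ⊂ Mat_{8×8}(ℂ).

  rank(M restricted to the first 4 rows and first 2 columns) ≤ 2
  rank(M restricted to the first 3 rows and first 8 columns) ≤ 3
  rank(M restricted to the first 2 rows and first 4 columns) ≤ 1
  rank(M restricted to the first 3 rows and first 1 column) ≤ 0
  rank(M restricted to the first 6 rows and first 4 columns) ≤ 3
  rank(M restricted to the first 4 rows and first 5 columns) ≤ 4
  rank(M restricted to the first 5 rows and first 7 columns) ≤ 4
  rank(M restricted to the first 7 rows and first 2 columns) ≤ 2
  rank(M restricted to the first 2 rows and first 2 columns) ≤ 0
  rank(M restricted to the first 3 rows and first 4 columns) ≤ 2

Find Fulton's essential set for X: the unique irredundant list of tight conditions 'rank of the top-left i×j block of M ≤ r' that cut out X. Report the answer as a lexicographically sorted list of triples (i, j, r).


The tightest implied rank at each (i,j), from the 10 conditions:

  i=1: 0  0  1  1  1  1  1  1
  i=2: 0  0  1  1  2  2  2  2
  i=3: 0  1  2  2  3  3  3  3
  i=4: 1  2  3  3  4  4  4  4
  i=5: 1  2  3  3  4  4  4  5
  i=6: 1  2  3  3  4  5  5  6
  i=7: 1  2  3  4  5  6  6  7
  i=8: 1  2  3  4  5  6  7  8

giving w = (3, 5, 2, 1, 8, 6, 4, 7) via Δ²R.

ℓ(w)=10; the 5 essential cells (i,j,r):

[(2, 2, 0), (2, 4, 1), (3, 1, 0), (5, 7, 4), (6, 4, 3)]


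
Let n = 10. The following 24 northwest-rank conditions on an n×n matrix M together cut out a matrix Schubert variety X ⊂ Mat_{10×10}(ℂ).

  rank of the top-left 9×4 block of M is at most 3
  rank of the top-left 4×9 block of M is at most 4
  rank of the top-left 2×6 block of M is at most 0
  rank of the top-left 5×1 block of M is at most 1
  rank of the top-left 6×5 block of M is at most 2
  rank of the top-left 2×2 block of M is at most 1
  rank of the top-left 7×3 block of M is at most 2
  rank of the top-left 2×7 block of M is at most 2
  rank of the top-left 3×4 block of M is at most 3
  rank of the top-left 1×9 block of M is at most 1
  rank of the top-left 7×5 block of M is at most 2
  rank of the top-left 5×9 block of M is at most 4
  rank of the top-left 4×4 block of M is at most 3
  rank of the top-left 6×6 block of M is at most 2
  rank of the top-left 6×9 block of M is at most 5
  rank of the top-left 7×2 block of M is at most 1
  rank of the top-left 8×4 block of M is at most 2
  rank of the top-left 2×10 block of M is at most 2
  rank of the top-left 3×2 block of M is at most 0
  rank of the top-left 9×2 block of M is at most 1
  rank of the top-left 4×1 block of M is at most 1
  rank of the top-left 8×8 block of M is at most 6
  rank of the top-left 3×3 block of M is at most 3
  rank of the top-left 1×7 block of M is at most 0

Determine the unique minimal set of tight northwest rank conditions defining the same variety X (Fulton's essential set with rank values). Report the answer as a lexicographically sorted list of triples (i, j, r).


Propagating the 24 rank bounds to every northwest block:

  row 1: 0 | 0 | 0 | 0 | 0 | 0 | 0 | 1 | 1 | 1
  row 2: 0 | 0 | 0 | 0 | 0 | 0 | 1 | 2 | 2 | 2
  row 3: 0 | 0 | 1 | 1 | 1 | 1 | 2 | 3 | 3 | 3
  row 4: 1 | 1 | 2 | 2 | 2 | 2 | 3 | 4 | 4 | 4
  row 5: 1 | 1 | 2 | 2 | 2 | 2 | 3 | 4 | 4 | 5
  row 6: 1 | 1 | 2 | 2 | 2 | 2 | 3 | 4 | 5 | 6
  row 7: 1 | 1 | 2 | 2 | 2 | 3 | 4 | 5 | 6 | 7
  row 8: 1 | 1 | 2 | 2 | 3 | 4 | 5 | 6 | 7 | 8
  row 9: 1 | 1 | 2 | 3 | 4 | 5 | 6 | 7 | 8 | 9
  row 10: 1 | 2 | 3 | 4 | 5 | 6 | 7 | 8 | 9 | 10

the unique w with this rank table is (8, 7, 3, 1, 10, 9, 6, 5, 4, 2).

8 SE-corners of the 30-cell Rothe diagram give Ess(w):

[(1, 7, 0), (2, 6, 0), (3, 2, 0), (5, 9, 4), (6, 6, 2), (7, 5, 2), (8, 4, 2), (9, 2, 1)]
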